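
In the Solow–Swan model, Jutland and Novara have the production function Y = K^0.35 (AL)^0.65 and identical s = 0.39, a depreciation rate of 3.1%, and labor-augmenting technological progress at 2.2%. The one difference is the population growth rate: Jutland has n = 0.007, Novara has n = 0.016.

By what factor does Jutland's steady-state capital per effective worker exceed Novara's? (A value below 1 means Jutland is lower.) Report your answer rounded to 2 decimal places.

Steady-state k* = [s/(n + g + δ)]^(1/(1−α)), so the ratio is [ (s_J/(n + g + δ)_J) / (s_N/(n + g + δ)_N) ]^1.5385.
s_J/(n + g + δ)_J = 0.39/0.060 = 6.5000; s_N/(n + g + δ)_N = 0.39/0.069 = 5.6522.
Ratio = (6.5000/5.6522)^1.5385 = 1.1500^1.5385 ≈ 1.2399

ratio ≈ 1.24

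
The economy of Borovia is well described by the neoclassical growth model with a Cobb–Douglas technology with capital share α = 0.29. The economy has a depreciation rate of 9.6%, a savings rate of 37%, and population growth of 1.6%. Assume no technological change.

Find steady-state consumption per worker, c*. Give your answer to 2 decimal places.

At the steady state, Δk = 0, so s·k^α = (n + δ)·k.
Dividing both sides by k: k^(1−α) = s / (n + δ).
k^0.71 = 0.37 / (0.016 + 0.096) = 0.37 / 0.112 = 3.3036
k* = 3.3036^(1/0.71) ≈ 5.3823
y* = (k*)^α = 5.3823^0.29 ≈ 1.6292
c* = (1 − s)·y* = (1 − 0.37) × 1.6292 ≈ 1.0264

c* = 1.03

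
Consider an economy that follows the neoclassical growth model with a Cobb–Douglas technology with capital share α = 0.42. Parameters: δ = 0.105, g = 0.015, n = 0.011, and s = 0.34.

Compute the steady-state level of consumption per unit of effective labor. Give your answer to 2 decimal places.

c* = 1.32

In steady state, investment equals break-even investment: s·k^α = (n + g + δ)·k.
Rearranging, k^(1−α) = s / (n + g + δ).
k^0.58 = 0.34 / (0.011 + 0.015 + 0.105) = 0.34 / 0.131 = 2.5954
k* = 2.5954^(1/0.58) ≈ 5.1778
y* = (k*)^α = 5.1778^0.42 ≈ 1.9950
c* = (1 − s)·y* = (1 − 0.34) × 1.9950 ≈ 1.3167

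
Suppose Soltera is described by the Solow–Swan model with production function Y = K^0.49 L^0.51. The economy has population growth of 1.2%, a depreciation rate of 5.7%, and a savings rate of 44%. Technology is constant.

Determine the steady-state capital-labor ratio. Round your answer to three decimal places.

Steady state requires s·f(k) = (n + δ)·k, i.e. s·k^α = (n + δ)·k.
Dividing both sides by k: k^(1−α) = s / (n + δ).
k^0.51 = 0.44 / (0.012 + 0.057) = 0.44 / 0.069 = 6.3768
k* = 6.3768^(1/0.51) ≈ 37.8140

k* = 37.814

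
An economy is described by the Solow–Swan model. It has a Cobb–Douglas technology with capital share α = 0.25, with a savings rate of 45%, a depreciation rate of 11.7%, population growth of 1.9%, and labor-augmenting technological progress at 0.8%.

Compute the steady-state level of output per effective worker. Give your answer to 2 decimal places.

Steady state requires s·f(k) = (n + g + δ)·k, i.e. s·k^α = (n + g + δ)·k.
Rearranging, k^(1−α) = s / (n + g + δ).
k^0.75 = 0.45 / (0.019 + 0.008 + 0.117) = 0.45 / 0.144 = 3.1250
k* = 3.1250^(1/0.75) ≈ 4.5688
y* = (k*)^α = 4.5688^0.25 ≈ 1.4620

y* ≈ 1.46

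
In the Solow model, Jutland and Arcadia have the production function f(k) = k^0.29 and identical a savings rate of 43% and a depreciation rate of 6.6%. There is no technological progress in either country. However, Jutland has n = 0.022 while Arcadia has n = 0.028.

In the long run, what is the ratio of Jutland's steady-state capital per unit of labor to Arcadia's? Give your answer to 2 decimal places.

ratio ≈ 1.10

Steady-state k* = [s/(n + δ)]^(1/(1−α)), so the ratio is [ (s_J/(n + δ)_J) / (s_A/(n + δ)_A) ]^1.4085.
s_J/(n + δ)_J = 0.43/0.088 = 4.8864; s_A/(n + δ)_A = 0.43/0.094 = 4.5745.
Ratio = (4.8864/4.5745)^1.4085 = 1.0682^1.4085 ≈ 1.0974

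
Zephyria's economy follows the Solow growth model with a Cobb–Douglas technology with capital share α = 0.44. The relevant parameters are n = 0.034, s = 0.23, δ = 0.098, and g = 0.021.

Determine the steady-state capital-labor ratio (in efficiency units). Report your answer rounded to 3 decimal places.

k* ≈ 2.071

At the steady state, Δk = 0, so s·k^α = (n + g + δ)·k.
Dividing both sides by k: k^(1−α) = s / (n + g + δ).
k^0.56 = 0.23 / (0.034 + 0.021 + 0.098) = 0.23 / 0.153 = 1.5033
k* = 1.5033^(1/0.56) ≈ 2.0709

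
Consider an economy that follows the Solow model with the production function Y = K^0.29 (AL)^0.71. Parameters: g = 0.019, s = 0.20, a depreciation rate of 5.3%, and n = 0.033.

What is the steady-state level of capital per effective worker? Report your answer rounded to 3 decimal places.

In steady state, investment equals break-even investment: s·k^α = (n + g + δ)·k.
Dividing both sides by k: k^(1−α) = s / (n + g + δ).
k^0.71 = 0.20 / (0.033 + 0.019 + 0.053) = 0.20 / 0.105 = 1.9048
k* = 1.9048^(1/0.71) ≈ 2.4783

k* ≈ 2.478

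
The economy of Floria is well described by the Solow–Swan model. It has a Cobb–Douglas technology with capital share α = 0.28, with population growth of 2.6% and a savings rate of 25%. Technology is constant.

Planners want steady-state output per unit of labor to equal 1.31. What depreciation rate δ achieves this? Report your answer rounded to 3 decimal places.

In steady state, investment equals break-even investment: s·k^α = (n + δ)·k.
Since y* = [s/(n + δ)]^(α/(1−α)), we have s/(n + δ) = (y*)^((1−α)/α) = 1.31^2.5714 = 2.0024.
Therefore n + δ = s / 2.0024 = 0.25 / 2.0024 = 0.1249, so δ = 0.1249 − 0.026 = 0.0989.

δ ≈ 0.099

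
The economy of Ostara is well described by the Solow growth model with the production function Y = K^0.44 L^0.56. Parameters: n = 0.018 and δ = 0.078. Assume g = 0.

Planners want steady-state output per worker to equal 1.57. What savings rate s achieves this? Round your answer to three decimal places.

s ≈ 0.170

At the steady state, Δk = 0, so s·k^α = (n + δ)·k.
Since y* = [s/(n + δ)]^(α/(1−α)), we have s/(n + δ) = (y*)^((1−α)/α) = 1.57^1.2727 = 1.7755.
Therefore s = 1.7755 × (n + δ) = 1.7755 × 0.096 = 0.1704.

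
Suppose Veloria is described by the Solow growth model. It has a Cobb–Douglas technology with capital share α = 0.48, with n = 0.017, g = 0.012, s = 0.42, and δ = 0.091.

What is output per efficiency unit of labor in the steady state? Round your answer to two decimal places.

In steady state, investment equals break-even investment: s·k^α = (n + g + δ)·k.
Rearranging, k^(1−α) = s / (n + g + δ).
k^0.52 = 0.42 / (0.017 + 0.012 + 0.091) = 0.42 / 0.120 = 3.5000
k* = 3.5000^(1/0.52) ≈ 11.1246
y* = (k*)^α = 11.1246^0.48 ≈ 3.1785

y* ≈ 3.18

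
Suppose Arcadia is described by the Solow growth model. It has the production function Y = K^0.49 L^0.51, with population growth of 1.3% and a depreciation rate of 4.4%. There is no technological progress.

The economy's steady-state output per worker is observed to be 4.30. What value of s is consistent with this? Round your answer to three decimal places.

s ≈ 0.260

At the steady state, Δk = 0, so s·k^α = (n + δ)·k.
Since y* = [s/(n + δ)]^(α/(1−α)), we have s/(n + δ) = (y*)^((1−α)/α) = 4.30^1.0408 = 4.5637.
Therefore s = 4.5637 × (n + δ) = 4.5637 × 0.057 = 0.2601.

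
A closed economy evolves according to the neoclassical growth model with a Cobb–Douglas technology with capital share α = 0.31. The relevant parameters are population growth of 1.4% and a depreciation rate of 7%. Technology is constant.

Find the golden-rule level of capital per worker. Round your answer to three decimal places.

k_gold ≈ 6.635

The golden rule sets f'(k) = n + δ, i.e. α·k^(α−1) = n + δ.
So k^(1−α) = α / (n + δ) = 0.31 / 0.084 = 3.6905.
k_gold = 3.6905^(1/0.69) ≈ 6.6353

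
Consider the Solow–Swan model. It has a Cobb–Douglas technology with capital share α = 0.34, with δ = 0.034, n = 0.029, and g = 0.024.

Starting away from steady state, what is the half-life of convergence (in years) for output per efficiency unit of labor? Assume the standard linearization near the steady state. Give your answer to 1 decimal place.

Near the steady state the convergence rate is λ = (1 − α)(n + g + δ).
λ = (1 − 0.34) × 0.087 = 0.66 × 0.087 = 0.05742
Half-life = ln 2 / λ = 0.6931 / 0.05742 ≈ 12.07 years

t_½ ≈ 12.1 years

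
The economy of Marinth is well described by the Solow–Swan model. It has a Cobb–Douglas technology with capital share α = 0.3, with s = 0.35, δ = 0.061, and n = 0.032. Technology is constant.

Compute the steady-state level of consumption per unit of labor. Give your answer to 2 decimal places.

In steady state, investment equals break-even investment: s·k^α = (n + δ)·k.
Dividing both sides by k: k^(1−α) = s / (n + δ).
k^0.7 = 0.35 / (0.032 + 0.061) = 0.35 / 0.093 = 3.7634
k* = 3.7634^(1/0.7) ≈ 6.6414
y* = (k*)^α = 6.6414^0.3 ≈ 1.7647
c* = (1 − s)·y* = (1 − 0.35) × 1.7647 ≈ 1.1471

c* ≈ 1.15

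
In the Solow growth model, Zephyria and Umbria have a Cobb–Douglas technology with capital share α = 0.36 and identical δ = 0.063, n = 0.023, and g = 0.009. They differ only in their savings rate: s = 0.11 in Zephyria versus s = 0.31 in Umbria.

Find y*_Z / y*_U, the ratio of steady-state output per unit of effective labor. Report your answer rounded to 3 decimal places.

ratio ≈ 0.558

Steady-state y* = [s/(n + g + δ)]^(α/(1−α)), so the ratio is [ (s_Z/(n + g + δ)_Z) / (s_U/(n + g + δ)_U) ]^0.5625.
s_Z/(n + g + δ)_Z = 0.11/0.095 = 1.1579; s_U/(n + g + δ)_U = 0.31/0.095 = 3.2632.
Ratio = (1.1579/3.2632)^0.5625 = 0.3548^0.5625 ≈ 0.5583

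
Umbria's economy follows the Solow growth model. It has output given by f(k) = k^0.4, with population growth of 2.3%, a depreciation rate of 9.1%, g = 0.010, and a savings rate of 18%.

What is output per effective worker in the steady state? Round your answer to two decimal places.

In steady state, investment equals break-even investment: s·k^α = (n + g + δ)·k.
Rearranging, k^(1−α) = s / (n + g + δ).
k^0.6 = 0.18 / (0.023 + 0.010 + 0.091) = 0.18 / 0.124 = 1.4516
k* = 1.4516^(1/0.6) ≈ 1.8610
y* = (k*)^α = 1.8610^0.4 ≈ 1.2820

y* ≈ 1.28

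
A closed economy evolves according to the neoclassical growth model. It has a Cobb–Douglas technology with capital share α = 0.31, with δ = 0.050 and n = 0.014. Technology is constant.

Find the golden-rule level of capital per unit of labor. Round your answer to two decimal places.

The golden rule sets f'(k) = n + δ, i.e. α·k^(α−1) = n + δ.
So k^(1−α) = α / (n + δ) = 0.31 / 0.064 = 4.8438.
k_gold = 4.8438^(1/0.69) ≈ 9.8406

k_gold ≈ 9.84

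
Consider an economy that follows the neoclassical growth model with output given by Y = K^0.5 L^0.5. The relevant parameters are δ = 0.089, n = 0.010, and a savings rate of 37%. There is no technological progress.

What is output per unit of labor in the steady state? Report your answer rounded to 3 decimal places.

In steady state, investment equals break-even investment: s·k^α = (n + δ)·k.
Rearranging, k^(1−α) = s / (n + δ).
k^0.5 = 0.37 / (0.010 + 0.089) = 0.37 / 0.099 = 3.7374
k* = 3.7374^(1/0.5) ≈ 13.9682
y* = (k*)^α = 13.9682^0.5 ≈ 3.7374

y* = 3.737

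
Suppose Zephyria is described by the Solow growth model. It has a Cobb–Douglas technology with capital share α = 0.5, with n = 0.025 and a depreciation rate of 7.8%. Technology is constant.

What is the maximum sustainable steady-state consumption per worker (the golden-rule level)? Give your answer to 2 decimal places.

At the golden rule, f'(k) = n + δ, so α·k^(α−1) = n + δ and k_gold = (α/(n + δ))^(1/(1−α)).
k_gold = (0.5/0.103)^(1/0.5) = 4.8544^2 ≈ 23.5652
c_gold = f(k_gold) − (n + δ)·k_gold = 4.8544 − 0.103×23.5652 ≈ 2.4272

c_gold ≈ 2.43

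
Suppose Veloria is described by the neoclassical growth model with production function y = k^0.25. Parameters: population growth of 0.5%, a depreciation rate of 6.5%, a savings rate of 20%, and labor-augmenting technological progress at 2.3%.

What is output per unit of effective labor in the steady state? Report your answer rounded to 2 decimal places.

In steady state, investment equals break-even investment: s·k^α = (n + g + δ)·k.
Dividing both sides by k: k^(1−α) = s / (n + g + δ).
k^0.75 = 0.20 / (0.005 + 0.023 + 0.065) = 0.20 / 0.093 = 2.1505
k* = 2.1505^(1/0.75) ≈ 2.7758
y* = (k*)^α = 2.7758^0.25 ≈ 1.2908

y* ≈ 1.29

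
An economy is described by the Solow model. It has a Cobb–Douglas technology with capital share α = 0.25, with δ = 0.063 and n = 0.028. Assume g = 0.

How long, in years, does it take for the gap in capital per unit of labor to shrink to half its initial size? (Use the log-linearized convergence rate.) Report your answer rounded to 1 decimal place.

Near the steady state the convergence rate is λ = (1 − α)(n + δ).
λ = (1 − 0.25) × 0.091 = 0.75 × 0.091 = 0.06825
Half-life = ln 2 / λ = 0.6931 / 0.06825 ≈ 10.16 years

half-life ≈ 10.2 years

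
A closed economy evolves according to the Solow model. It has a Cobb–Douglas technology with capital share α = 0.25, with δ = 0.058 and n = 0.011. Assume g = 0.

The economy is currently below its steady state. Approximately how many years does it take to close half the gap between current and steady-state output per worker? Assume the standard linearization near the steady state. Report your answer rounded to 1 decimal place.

t_½ ≈ 13.4 years

Near the steady state the convergence rate is λ = (1 − α)(n + δ).
λ = (1 − 0.25) × 0.069 = 0.75 × 0.069 = 0.05175
Half-life = ln 2 / λ = 0.6931 / 0.05175 ≈ 13.39 years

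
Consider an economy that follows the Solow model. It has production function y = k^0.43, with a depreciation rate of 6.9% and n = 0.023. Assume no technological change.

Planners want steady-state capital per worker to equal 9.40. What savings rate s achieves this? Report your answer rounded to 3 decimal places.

At the steady state, Δk = 0, so s·k^α = (n + δ)·k.
So s / (n + δ) = (k*)^(1−α) = 9.40^0.57 = 3.5866.
Therefore s = 3.5866 × (n + δ) = 3.5866 × 0.092 = 0.3300.

s ≈ 0.330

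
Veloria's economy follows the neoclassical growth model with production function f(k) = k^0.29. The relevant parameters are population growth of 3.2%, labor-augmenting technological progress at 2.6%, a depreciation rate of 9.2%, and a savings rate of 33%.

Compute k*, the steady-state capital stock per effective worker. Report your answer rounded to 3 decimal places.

At the steady state, Δk = 0, so s·k^α = (n + g + δ)·k.
Rearranging, k^(1−α) = s / (n + g + δ).
k^0.71 = 0.33 / (0.032 + 0.026 + 0.092) = 0.33 / 0.150 = 2.2000
k* = 2.2000^(1/0.71) ≈ 3.0359

k* ≈ 3.036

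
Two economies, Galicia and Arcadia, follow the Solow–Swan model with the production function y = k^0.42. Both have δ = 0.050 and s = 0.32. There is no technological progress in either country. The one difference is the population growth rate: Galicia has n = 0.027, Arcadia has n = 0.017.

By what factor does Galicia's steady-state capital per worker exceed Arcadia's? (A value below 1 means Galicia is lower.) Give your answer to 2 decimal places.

Steady-state k* = [s/(n + δ)]^(1/(1−α)), so the ratio is [ (s_G/(n + δ)_G) / (s_A/(n + δ)_A) ]^1.7241.
s_G/(n + δ)_G = 0.32/0.077 = 4.1558; s_A/(n + δ)_A = 0.32/0.067 = 4.7761.
Ratio = (4.1558/4.7761)^1.7241 = 0.8701^1.7241 ≈ 0.7867

k*_G / k*_A ≈ 0.79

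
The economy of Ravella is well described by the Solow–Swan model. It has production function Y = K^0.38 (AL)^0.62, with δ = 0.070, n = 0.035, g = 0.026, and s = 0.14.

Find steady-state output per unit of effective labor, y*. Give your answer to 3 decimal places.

y* = 1.042

Steady state requires s·f(k) = (n + g + δ)·k, i.e. s·k^α = (n + g + δ)·k.
Dividing both sides by k: k^(1−α) = s / (n + g + δ).
k^0.62 = 0.14 / (0.035 + 0.026 + 0.070) = 0.14 / 0.131 = 1.0687
k* = 1.0687^(1/0.62) ≈ 1.1131
y* = (k*)^α = 1.1131^0.38 ≈ 1.0416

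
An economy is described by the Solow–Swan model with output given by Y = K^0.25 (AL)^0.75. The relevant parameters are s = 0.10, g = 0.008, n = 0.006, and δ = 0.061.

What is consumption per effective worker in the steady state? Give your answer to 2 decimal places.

Steady state requires s·f(k) = (n + g + δ)·k, i.e. s·k^α = (n + g + δ)·k.
Rearranging, k^(1−α) = s / (n + g + δ).
k^0.75 = 0.10 / (0.006 + 0.008 + 0.061) = 0.10 / 0.075 = 1.3333
k* = 1.3333^(1/0.75) ≈ 1.4675
y* = (k*)^α = 1.4675^0.25 ≈ 1.1006
c* = (1 − s)·y* = (1 − 0.10) × 1.1006 ≈ 0.9905

c* = 0.99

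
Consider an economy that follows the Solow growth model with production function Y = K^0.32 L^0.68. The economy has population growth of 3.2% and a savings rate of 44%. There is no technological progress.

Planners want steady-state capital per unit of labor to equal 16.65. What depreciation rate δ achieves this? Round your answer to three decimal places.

Steady state requires s·f(k) = (n + δ)·k, i.e. s·k^α = (n + δ)·k.
So s / (n + δ) = (k*)^(1−α) = 16.65^0.68 = 6.7696.
Therefore n + δ = s / 6.7696 = 0.44 / 6.7696 = 0.0650, so δ = 0.0650 − 0.032 = 0.0330.

δ ≈ 0.033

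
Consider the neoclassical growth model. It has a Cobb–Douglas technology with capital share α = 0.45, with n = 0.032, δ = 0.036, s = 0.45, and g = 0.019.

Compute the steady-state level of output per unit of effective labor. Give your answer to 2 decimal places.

y* = 3.84

In steady state, investment equals break-even investment: s·k^α = (n + g + δ)·k.
Dividing both sides by k: k^(1−α) = s / (n + g + δ).
k^0.55 = 0.45 / (0.032 + 0.019 + 0.036) = 0.45 / 0.087 = 5.1724
k* = 5.1724^(1/0.55) ≈ 19.8437
y* = (k*)^α = 19.8437^0.45 ≈ 3.8365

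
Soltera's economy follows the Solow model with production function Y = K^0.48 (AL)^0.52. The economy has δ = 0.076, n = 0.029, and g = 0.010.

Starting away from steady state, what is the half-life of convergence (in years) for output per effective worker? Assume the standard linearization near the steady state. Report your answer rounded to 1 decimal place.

about 11.6 years

Near the steady state the convergence rate is λ = (1 − α)(n + g + δ).
λ = (1 − 0.48) × 0.115 = 0.52 × 0.115 = 0.0598
Half-life = ln 2 / λ = 0.6931 / 0.0598 ≈ 11.59 years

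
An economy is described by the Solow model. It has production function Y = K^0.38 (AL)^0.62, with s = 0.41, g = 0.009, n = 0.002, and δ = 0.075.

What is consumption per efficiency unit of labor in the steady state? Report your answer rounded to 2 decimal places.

c* = 1.54

At the steady state, Δk = 0, so s·k^α = (n + g + δ)·k.
Dividing both sides by k: k^(1−α) = s / (n + g + δ).
k^0.62 = 0.41 / (0.002 + 0.009 + 0.075) = 0.41 / 0.086 = 4.7674
k* = 4.7674^(1/0.62) ≈ 12.4166
y* = (k*)^α = 12.4166^0.38 ≈ 2.6045
c* = (1 − s)·y* = (1 − 0.41) × 2.6045 ≈ 1.5367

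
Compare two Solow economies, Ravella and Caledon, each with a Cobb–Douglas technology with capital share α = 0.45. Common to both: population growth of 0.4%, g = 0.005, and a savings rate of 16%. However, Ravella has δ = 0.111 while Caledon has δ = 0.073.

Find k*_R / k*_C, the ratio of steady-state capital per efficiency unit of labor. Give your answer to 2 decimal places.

ratio ≈ 0.50

Steady-state k* = [s/(n + g + δ)]^(1/(1−α)), so the ratio is [ (s_R/(n + g + δ)_R) / (s_C/(n + g + δ)_C) ]^1.8182.
s_R/(n + g + δ)_R = 0.16/0.120 = 1.3333; s_C/(n + g + δ)_C = 0.16/0.082 = 1.9512.
Ratio = (1.3333/1.9512)^1.8182 = 0.6833^1.8182 ≈ 0.5004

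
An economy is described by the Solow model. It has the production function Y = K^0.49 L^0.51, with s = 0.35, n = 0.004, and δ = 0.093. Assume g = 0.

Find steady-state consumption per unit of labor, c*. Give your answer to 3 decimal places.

c* = 2.230

In steady state, investment equals break-even investment: s·k^α = (n + δ)·k.
Rearranging, k^(1−α) = s / (n + δ).
k^0.51 = 0.35 / (0.004 + 0.093) = 0.35 / 0.097 = 3.6082
k* = 3.6082^(1/0.51) ≈ 12.3802
y* = (k*)^α = 12.3802^0.49 ≈ 3.4311
c* = (1 − s)·y* = (1 − 0.35) × 3.4311 ≈ 2.2302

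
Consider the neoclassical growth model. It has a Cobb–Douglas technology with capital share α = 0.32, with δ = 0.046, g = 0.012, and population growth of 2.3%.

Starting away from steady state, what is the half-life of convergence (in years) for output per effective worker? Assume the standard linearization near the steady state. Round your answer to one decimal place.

half-life ≈ 12.6 years

Near the steady state the convergence rate is λ = (1 − α)(n + g + δ).
λ = (1 − 0.32) × 0.081 = 0.68 × 0.081 = 0.05508
Half-life = ln 2 / λ = 0.6931 / 0.05508 ≈ 12.58 years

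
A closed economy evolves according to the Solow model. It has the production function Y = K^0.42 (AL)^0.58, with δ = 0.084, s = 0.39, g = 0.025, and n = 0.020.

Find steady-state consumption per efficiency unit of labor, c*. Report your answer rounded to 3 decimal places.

At the steady state, Δk = 0, so s·k^α = (n + g + δ)·k.
Rearranging, k^(1−α) = s / (n + g + δ).
k^0.58 = 0.39 / (0.020 + 0.025 + 0.084) = 0.39 / 0.129 = 3.0233
k* = 3.0233^(1/0.58) ≈ 6.7362
y* = (k*)^α = 6.7362^0.42 ≈ 2.2281
c* = (1 − s)·y* = (1 − 0.39) × 2.2281 ≈ 1.3591

c* = 1.359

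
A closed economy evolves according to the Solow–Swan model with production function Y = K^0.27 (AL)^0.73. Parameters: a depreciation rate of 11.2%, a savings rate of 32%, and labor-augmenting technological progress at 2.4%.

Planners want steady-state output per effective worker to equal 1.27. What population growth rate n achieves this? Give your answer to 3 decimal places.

In steady state, investment equals break-even investment: s·k^α = (n + g + δ)·k.
Since y* = [s/(n + g + δ)]^(α/(1−α)), we have s/(n + g + δ) = (y*)^((1−α)/α) = 1.27^2.7037 = 1.9083.
Therefore n + g + δ = s / 1.9083 = 0.32 / 1.9083 = 0.1677, so n = 0.1677 − 0.136 = 0.0317.

n ≈ 0.032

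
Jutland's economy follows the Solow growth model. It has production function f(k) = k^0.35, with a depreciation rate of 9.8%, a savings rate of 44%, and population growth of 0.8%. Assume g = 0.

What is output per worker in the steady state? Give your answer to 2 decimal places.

In steady state, investment equals break-even investment: s·k^α = (n + δ)·k.
Rearranging, k^(1−α) = s / (n + δ).
k^0.65 = 0.44 / (0.008 + 0.098) = 0.44 / 0.106 = 4.1509
k* = 4.1509^(1/0.65) ≈ 8.9328
y* = (k*)^α = 8.9328^0.35 ≈ 2.1520

y* ≈ 2.15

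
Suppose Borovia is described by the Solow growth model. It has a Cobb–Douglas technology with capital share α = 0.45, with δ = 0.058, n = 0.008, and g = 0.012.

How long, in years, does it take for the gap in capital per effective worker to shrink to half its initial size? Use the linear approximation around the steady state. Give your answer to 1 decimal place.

about 16.2 years

Near the steady state the convergence rate is λ = (1 − α)(n + g + δ).
λ = (1 − 0.45) × 0.078 = 0.55 × 0.078 = 0.0429
Half-life = ln 2 / λ = 0.6931 / 0.0429 ≈ 16.16 years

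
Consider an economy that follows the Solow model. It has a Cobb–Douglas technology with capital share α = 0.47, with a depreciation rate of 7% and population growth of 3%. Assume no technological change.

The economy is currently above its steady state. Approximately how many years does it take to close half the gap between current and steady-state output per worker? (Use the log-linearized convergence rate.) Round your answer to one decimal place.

Near the steady state the convergence rate is λ = (1 − α)(n + δ).
λ = (1 − 0.47) × 0.100 = 0.53 × 0.100 = 0.0530
Half-life = ln 2 / λ = 0.6931 / 0.0530 ≈ 13.08 years

half-life ≈ 13.1 years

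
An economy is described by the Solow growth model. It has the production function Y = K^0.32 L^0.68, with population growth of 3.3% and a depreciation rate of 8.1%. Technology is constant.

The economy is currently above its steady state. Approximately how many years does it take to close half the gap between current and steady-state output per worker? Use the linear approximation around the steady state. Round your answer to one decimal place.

half-life ≈ 8.9 years

Near the steady state the convergence rate is λ = (1 − α)(n + δ).
λ = (1 − 0.32) × 0.114 = 0.68 × 0.114 = 0.07752
Half-life = ln 2 / λ = 0.6931 / 0.07752 ≈ 8.94 years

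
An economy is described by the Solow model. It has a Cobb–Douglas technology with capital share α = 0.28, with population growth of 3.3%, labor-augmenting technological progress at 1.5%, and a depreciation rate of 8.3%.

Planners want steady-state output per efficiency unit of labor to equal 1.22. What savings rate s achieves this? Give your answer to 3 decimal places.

In steady state, investment equals break-even investment: s·k^α = (n + g + δ)·k.
Since y* = [s/(n + g + δ)]^(α/(1−α)), we have s/(n + g + δ) = (y*)^((1−α)/α) = 1.22^2.5714 = 1.6675.
Therefore s = 1.6675 × (n + g + δ) = 1.6675 × 0.131 = 0.2184.

s ≈ 0.218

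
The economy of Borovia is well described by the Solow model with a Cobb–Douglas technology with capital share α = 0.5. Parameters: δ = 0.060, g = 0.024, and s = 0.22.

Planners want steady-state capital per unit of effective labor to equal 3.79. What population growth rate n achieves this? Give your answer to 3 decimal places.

In steady state, investment equals break-even investment: s·k^α = (n + g + δ)·k.
So s / (n + g + δ) = (k*)^(1−α) = 3.79^0.5 = 1.9468.
Therefore n + g + δ = s / 1.9468 = 0.22 / 1.9468 = 0.1130, so n = 0.1130 − 0.084 = 0.0290.

n ≈ 0.029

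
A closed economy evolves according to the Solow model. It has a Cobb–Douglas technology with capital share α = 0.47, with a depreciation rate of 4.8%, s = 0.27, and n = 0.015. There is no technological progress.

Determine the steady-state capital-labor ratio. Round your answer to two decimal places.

k* ≈ 15.58

At the steady state, Δk = 0, so s·k^α = (n + δ)·k.
Rearranging, k^(1−α) = s / (n + δ).
k^0.53 = 0.27 / (0.015 + 0.048) = 0.27 / 0.063 = 4.2857
k* = 4.2857^(1/0.53) ≈ 15.5774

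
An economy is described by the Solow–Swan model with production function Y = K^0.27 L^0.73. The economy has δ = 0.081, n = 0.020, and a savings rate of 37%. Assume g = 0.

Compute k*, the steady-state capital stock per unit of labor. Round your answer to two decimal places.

In steady state, investment equals break-even investment: s·k^α = (n + δ)·k.
Dividing both sides by k: k^(1−α) = s / (n + δ).
k^0.73 = 0.37 / (0.020 + 0.081) = 0.37 / 0.101 = 3.6634
k* = 3.6634^(1/0.73) ≈ 5.9217

k* ≈ 5.92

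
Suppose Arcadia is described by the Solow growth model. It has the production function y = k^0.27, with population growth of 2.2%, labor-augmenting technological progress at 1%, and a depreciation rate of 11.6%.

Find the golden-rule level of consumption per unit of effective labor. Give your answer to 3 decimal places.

At the golden rule, f'(k) = n + g + δ, so α·k^(α−1) = n + g + δ and k_gold = (α/(n + g + δ))^(1/(1−α)).
k_gold = (0.27/0.148)^(1/0.73) = 1.8243^1.3699 ≈ 2.2786
c_gold = f(k_gold) − (n + g + δ)·k_gold = 1.2490 − 0.148×2.2786 ≈ 0.9118

c_gold ≈ 0.912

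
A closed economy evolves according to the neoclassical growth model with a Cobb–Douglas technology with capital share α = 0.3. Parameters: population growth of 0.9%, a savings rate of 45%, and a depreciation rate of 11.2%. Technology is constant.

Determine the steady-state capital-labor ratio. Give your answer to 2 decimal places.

At the steady state, Δk = 0, so s·k^α = (n + δ)·k.
Rearranging, k^(1−α) = s / (n + δ).
k^0.7 = 0.45 / (0.009 + 0.112) = 0.45 / 0.121 = 3.7190
k* = 3.7190^(1/0.7) ≈ 6.5297

k* = 6.53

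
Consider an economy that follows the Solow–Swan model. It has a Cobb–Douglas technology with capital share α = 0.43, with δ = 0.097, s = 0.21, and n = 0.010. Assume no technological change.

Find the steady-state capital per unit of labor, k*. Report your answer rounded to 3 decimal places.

Steady state requires s·f(k) = (n + δ)·k, i.e. s·k^α = (n + δ)·k.
Dividing both sides by k: k^(1−α) = s / (n + δ).
k^0.57 = 0.21 / (0.010 + 0.097) = 0.21 / 0.107 = 1.9626
k* = 1.9626^(1/0.57) ≈ 3.2639

k* = 3.264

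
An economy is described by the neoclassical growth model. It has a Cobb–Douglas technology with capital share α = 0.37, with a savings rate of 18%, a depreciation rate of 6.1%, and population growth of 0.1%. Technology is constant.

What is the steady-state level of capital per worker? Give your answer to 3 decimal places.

Steady state requires s·f(k) = (n + δ)·k, i.e. s·k^α = (n + δ)·k.
Rearranging, k^(1−α) = s / (n + δ).
k^0.63 = 0.18 / (0.001 + 0.061) = 0.18 / 0.062 = 2.9032
k* = 2.9032^(1/0.63) ≈ 5.4291

k* ≈ 5.429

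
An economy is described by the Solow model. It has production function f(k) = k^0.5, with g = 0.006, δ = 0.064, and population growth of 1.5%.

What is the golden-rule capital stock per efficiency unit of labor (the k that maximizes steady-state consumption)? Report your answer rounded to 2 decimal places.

The golden rule sets f'(k) = n + g + δ, i.e. α·k^(α−1) = n + g + δ.
So k^(1−α) = α / (n + g + δ) = 0.5 / 0.085 = 5.8824.
k_gold = 5.8824^(1/0.5) ≈ 34.6026

k_gold ≈ 34.60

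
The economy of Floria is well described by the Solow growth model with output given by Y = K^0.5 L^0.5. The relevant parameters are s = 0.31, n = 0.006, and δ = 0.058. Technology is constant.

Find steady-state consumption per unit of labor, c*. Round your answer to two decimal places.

c* = 3.34

In steady state, investment equals break-even investment: s·k^α = (n + δ)·k.
Rearranging, k^(1−α) = s / (n + δ).
k^0.5 = 0.31 / (0.006 + 0.058) = 0.31 / 0.064 = 4.8438
k* = 4.8438^(1/0.5) ≈ 23.4624
y* = (k*)^α = 23.4624^0.5 ≈ 4.8438
c* = (1 − s)·y* = (1 − 0.31) × 4.8438 ≈ 3.3422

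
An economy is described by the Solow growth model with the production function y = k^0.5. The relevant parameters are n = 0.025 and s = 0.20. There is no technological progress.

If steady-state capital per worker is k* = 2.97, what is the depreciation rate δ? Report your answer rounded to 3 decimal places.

In steady state, investment equals break-even investment: s·k^α = (n + δ)·k.
So s / (n + δ) = (k*)^(1−α) = 2.97^0.5 = 1.7234.
Therefore n + δ = s / 1.7234 = 0.20 / 1.7234 = 0.1160, so δ = 0.1160 − 0.025 = 0.0910.

δ ≈ 0.091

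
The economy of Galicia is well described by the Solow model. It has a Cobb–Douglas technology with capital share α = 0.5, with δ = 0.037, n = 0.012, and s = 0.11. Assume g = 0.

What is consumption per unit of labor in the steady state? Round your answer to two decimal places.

c* = 2.00

In steady state, investment equals break-even investment: s·k^α = (n + δ)·k.
Dividing both sides by k: k^(1−α) = s / (n + δ).
k^0.5 = 0.11 / (0.012 + 0.037) = 0.11 / 0.049 = 2.2449
k* = 2.2449^(1/0.5) ≈ 5.0396
y* = (k*)^α = 5.0396^0.5 ≈ 2.2449
c* = (1 − s)·y* = (1 − 0.11) × 2.2449 ≈ 1.9980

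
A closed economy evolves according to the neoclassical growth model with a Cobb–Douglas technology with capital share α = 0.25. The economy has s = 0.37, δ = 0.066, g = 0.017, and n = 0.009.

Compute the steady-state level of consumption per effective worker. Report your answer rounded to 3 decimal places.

c* ≈ 1.002

At the steady state, Δk = 0, so s·k^α = (n + g + δ)·k.
Rearranging, k^(1−α) = s / (n + g + δ).
k^0.75 = 0.37 / (0.009 + 0.017 + 0.066) = 0.37 / 0.092 = 4.0217
k* = 4.0217^(1/0.75) ≈ 6.3956
y* = (k*)^α = 6.3956^0.25 ≈ 1.5903
c* = (1 − s)·y* = (1 − 0.37) × 1.5903 ≈ 1.0019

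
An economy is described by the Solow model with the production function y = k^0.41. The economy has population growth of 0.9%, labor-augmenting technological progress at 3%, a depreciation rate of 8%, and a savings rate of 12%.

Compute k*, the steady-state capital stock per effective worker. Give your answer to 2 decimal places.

k* ≈ 1.01

Steady state requires s·f(k) = (n + g + δ)·k, i.e. s·k^α = (n + g + δ)·k.
Dividing both sides by k: k^(1−α) = s / (n + g + δ).
k^0.59 = 0.12 / (0.009 + 0.030 + 0.080) = 0.12 / 0.119 = 1.0084
k* = 1.0084^(1/0.59) ≈ 1.0143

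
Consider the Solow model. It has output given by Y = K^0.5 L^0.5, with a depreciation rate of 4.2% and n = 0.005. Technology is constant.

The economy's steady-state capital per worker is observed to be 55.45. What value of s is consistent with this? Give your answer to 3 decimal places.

s ≈ 0.350

At the steady state, Δk = 0, so s·k^α = (n + δ)·k.
So s / (n + δ) = (k*)^(1−α) = 55.45^0.5 = 7.4465.
Therefore s = 7.4465 × (n + δ) = 7.4465 × 0.047 = 0.3500.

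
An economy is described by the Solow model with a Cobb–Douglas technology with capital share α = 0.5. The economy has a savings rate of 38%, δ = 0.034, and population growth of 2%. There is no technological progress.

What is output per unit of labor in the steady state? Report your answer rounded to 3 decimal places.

y* ≈ 7.037

Steady state requires s·f(k) = (n + δ)·k, i.e. s·k^α = (n + δ)·k.
Rearranging, k^(1−α) = s / (n + δ).
k^0.5 = 0.38 / (0.020 + 0.034) = 0.38 / 0.054 = 7.0370
k* = 7.0370^(1/0.5) ≈ 49.5194
y* = (k*)^α = 49.5194^0.5 ≈ 7.0370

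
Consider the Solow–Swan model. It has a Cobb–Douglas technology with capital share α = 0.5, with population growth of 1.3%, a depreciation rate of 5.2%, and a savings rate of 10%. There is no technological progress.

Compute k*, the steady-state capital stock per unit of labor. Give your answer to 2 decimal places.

k* = 2.37

At the steady state, Δk = 0, so s·k^α = (n + δ)·k.
Rearranging, k^(1−α) = s / (n + δ).
k^0.5 = 0.10 / (0.013 + 0.052) = 0.10 / 0.065 = 1.5385
k* = 1.5385^(1/0.5) ≈ 2.3670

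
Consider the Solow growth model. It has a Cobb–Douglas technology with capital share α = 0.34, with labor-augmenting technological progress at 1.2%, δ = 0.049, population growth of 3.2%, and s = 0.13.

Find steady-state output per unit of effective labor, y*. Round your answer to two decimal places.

y* = 1.19

Steady state requires s·f(k) = (n + g + δ)·k, i.e. s·k^α = (n + g + δ)·k.
Rearranging, k^(1−α) = s / (n + g + δ).
k^0.66 = 0.13 / (0.032 + 0.012 + 0.049) = 0.13 / 0.093 = 1.3978
k* = 1.3978^(1/0.66) ≈ 1.6610
y* = (k*)^α = 1.6610^0.34 ≈ 1.1883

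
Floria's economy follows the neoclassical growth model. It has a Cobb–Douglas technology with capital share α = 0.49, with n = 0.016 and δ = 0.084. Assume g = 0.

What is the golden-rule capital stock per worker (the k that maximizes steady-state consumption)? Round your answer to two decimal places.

k_gold ≈ 22.56

The golden rule sets f'(k) = n + δ, i.e. α·k^(α−1) = n + δ.
So k^(1−α) = α / (n + δ) = 0.49 / 0.100 = 4.9000.
k_gold = 4.9000^(1/0.51) ≈ 22.5593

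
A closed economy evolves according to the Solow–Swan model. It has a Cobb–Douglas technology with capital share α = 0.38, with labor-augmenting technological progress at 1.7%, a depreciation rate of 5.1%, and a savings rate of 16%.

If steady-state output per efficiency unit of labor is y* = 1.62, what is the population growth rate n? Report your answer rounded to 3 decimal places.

n ≈ 0.005

At the steady state, Δk = 0, so s·k^α = (n + g + δ)·k.
Since y* = [s/(n + g + δ)]^(α/(1−α)), we have s/(n + g + δ) = (y*)^((1−α)/α) = 1.62^1.6316 = 2.1971.
Therefore n + g + δ = s / 2.1971 = 0.16 / 2.1971 = 0.0728, so n = 0.0728 − 0.068 = 0.0048.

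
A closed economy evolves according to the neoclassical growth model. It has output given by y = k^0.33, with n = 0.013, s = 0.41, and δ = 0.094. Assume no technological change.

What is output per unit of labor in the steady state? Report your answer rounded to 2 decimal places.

Steady state requires s·f(k) = (n + δ)·k, i.e. s·k^α = (n + δ)·k.
Dividing both sides by k: k^(1−α) = s / (n + δ).
k^0.67 = 0.41 / (0.013 + 0.094) = 0.41 / 0.107 = 3.8318
k* = 3.8318^(1/0.67) ≈ 7.4259
y* = (k*)^α = 7.4259^0.33 ≈ 1.9380

y* = 1.94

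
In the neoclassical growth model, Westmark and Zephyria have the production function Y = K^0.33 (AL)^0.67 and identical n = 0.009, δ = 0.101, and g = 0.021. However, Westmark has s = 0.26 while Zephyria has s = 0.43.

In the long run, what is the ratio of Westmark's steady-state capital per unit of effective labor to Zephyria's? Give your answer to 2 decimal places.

ratio ≈ 0.47

Steady-state k* = [s/(n + g + δ)]^(1/(1−α)), so the ratio is [ (s_W/(n + g + δ)_W) / (s_Z/(n + g + δ)_Z) ]^1.4925.
s_W/(n + g + δ)_W = 0.26/0.131 = 1.9847; s_Z/(n + g + δ)_Z = 0.43/0.131 = 3.2824.
Ratio = (1.9847/3.2824)^1.4925 = 0.6046^1.4925 ≈ 0.4719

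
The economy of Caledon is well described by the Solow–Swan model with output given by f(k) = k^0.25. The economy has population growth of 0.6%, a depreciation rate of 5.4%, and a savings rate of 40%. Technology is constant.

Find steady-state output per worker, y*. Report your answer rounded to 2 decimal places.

y* ≈ 1.88

In steady state, investment equals break-even investment: s·k^α = (n + δ)·k.
Rearranging, k^(1−α) = s / (n + δ).
k^0.75 = 0.40 / (0.006 + 0.054) = 0.40 / 0.060 = 6.6667
k* = 6.6667^(1/0.75) ≈ 12.5472
y* = (k*)^α = 12.5472^0.25 ≈ 1.8821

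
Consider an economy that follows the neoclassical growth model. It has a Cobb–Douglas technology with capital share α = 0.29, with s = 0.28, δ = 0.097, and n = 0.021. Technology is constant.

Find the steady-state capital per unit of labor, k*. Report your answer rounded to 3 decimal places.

k* ≈ 3.377

At the steady state, Δk = 0, so s·k^α = (n + δ)·k.
Rearranging, k^(1−α) = s / (n + δ).
k^0.71 = 0.28 / (0.021 + 0.097) = 0.28 / 0.118 = 2.3729
k* = 2.3729^(1/0.71) ≈ 3.3772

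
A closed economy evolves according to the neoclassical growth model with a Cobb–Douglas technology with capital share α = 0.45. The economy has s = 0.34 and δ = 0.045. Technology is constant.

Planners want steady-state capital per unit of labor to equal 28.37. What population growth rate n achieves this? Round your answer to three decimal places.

n ≈ 0.009

At the steady state, Δk = 0, so s·k^α = (n + δ)·k.
So s / (n + δ) = (k*)^(1−α) = 28.37^0.55 = 6.2961.
Therefore n + δ = s / 6.2961 = 0.34 / 6.2961 = 0.0540, so n = 0.0540 − 0.045 = 0.0090.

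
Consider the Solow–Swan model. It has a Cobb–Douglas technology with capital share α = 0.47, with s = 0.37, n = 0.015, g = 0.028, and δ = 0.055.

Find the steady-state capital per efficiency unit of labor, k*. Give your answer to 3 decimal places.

In steady state, investment equals break-even investment: s·k^α = (n + g + δ)·k.
Dividing both sides by k: k^(1−α) = s / (n + g + δ).
k^0.53 = 0.37 / (0.015 + 0.028 + 0.055) = 0.37 / 0.098 = 3.7755
k* = 3.7755^(1/0.53) ≈ 12.2640

k* ≈ 12.264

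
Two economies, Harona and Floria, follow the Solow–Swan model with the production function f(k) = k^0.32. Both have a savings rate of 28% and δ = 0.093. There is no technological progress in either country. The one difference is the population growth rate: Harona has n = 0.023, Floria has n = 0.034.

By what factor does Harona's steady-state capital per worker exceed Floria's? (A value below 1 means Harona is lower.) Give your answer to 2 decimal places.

ratio ≈ 1.14

Steady-state k* = [s/(n + δ)]^(1/(1−α)), so the ratio is [ (s_H/(n + δ)_H) / (s_F/(n + δ)_F) ]^1.4706.
s_H/(n + δ)_H = 0.28/0.116 = 2.4138; s_F/(n + δ)_F = 0.28/0.127 = 2.2047.
Ratio = (2.4138/2.2047)^1.4706 = 1.0948^1.4706 ≈ 1.1425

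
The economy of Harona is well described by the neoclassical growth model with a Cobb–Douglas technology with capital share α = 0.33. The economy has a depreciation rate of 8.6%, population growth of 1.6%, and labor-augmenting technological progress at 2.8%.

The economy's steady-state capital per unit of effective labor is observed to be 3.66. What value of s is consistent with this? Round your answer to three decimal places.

s ≈ 0.310

In steady state, investment equals break-even investment: s·k^α = (n + g + δ)·k.
So s / (n + g + δ) = (k*)^(1−α) = 3.66^0.67 = 2.3852.
Therefore s = 2.3852 × (n + g + δ) = 2.3852 × 0.130 = 0.3101.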